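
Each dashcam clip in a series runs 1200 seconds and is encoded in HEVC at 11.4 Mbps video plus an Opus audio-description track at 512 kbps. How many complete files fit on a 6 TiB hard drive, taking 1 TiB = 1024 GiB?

Audio: 512 kbps = 0.512 Mbps.
Total bitrate: 11.912 Mbps.
Per item: 11.912 Mbps × 1200 s = 14,294 Mb = 1,787 MB.
Capacity: 6 TiB = 52,776,558 Mb; 3692.11 items → 3692 complete.

3692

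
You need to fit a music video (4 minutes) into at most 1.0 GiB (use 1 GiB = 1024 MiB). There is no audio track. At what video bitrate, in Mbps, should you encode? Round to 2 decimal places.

35.79 Mbps

Budget: 1.0 GiB = 8589.9 Mb.
4 min = 240 s
Total bitrate budget: 8589.9 Mb / 240 s = 35.791 Mbps.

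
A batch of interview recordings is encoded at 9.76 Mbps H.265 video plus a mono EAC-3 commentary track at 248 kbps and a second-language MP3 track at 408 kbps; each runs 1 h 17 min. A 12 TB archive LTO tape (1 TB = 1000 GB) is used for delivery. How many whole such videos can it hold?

1 h 17 min = 77 min = 4620 s
Audio total: 248 + 408 = 656 kbps = 0.656 Mbps.
Total bitrate: 10.416 Mbps.
Per item: 10.416 Mbps × 4620 s = 48,122 Mb = 6,015 MB.
Capacity: 12 TB = 96,000,000 Mb; 1994.93 items → 1994 complete.

1994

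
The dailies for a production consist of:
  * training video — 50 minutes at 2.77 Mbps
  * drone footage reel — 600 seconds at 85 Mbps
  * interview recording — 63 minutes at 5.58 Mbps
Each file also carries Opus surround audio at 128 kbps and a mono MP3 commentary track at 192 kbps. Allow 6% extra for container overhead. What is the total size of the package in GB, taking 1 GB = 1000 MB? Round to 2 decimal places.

10.97 GB

Audio total: 128 + 192 = 320 kbps = 0.320 Mbps.
training video: 3.090 Mbps × 3000 s × 1.06 = 9826.2 Mb
drone footage reel: 85.320 Mbps × 600 s × 1.06 = 54263.5 Mb
interview recording: 5.900 Mbps × 3780 s × 1.06 = 23640.1 Mb
Total: 87729.8 Mb = 10966.2 MB.
= 10.97 GB.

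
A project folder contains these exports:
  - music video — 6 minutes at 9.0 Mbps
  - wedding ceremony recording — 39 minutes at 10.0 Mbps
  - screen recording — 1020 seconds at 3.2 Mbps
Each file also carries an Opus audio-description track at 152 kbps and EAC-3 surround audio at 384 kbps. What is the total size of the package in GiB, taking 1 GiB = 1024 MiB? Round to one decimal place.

3.7 GiB

Audio total: 152 + 384 = 536 kbps = 0.536 Mbps.
music video: 9.536 Mbps × 360 s = 3433.0 Mb
wedding ceremony recording: 10.536 Mbps × 2340 s = 24654.2 Mb
screen recording: 3.736 Mbps × 1020 s = 3810.7 Mb
Total: 31897.9 Mb = 3987.2 MB.
= 3.713 GiB.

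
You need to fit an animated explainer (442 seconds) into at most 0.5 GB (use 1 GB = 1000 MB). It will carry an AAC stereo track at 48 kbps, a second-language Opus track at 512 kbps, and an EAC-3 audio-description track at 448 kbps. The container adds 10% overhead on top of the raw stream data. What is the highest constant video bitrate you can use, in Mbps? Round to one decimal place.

7.2 Mbps

Budget: 0.5 GB = 4000.0 Mb.
Stream payload after overhead: 4000.0 / 1.10 = 3636.4 Mb.
Total bitrate budget: 3636.4 Mb / 442 s = 8.227 Mbps.
Audio total: 48 + 512 + 448 = 1008 kbps = 1.008 Mbps.
Video: 8.227 − 1.008 = 7.219 Mbps.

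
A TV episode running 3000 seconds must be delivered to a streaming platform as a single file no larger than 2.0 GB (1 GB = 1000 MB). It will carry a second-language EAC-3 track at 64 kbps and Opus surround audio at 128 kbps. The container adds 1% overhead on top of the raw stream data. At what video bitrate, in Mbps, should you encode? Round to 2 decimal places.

Budget: 2.0 GB = 16000.0 Mb.
Stream payload after overhead: 16000.0 / 1.01 = 15841.6 Mb.
Total bitrate budget: 15841.6 Mb / 3000 s = 5.281 Mbps.
Audio total: 64 + 128 = 192 kbps = 0.192 Mbps.
Video: 5.281 − 0.192 = 5.089 Mbps.

5.09 Mbps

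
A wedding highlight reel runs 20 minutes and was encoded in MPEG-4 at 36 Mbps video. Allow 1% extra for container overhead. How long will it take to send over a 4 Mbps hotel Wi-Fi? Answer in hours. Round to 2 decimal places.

20 min = 1200 s
File: 36.000 Mbps × 1200 s = 43200.0 Mb.
With 1% container overhead: ×1.01. → 43632.0 Mb.
At 4 Mbps: 43632.0 / 4 = 10908.0 s ≈ 3.03 hours.

3.03 hours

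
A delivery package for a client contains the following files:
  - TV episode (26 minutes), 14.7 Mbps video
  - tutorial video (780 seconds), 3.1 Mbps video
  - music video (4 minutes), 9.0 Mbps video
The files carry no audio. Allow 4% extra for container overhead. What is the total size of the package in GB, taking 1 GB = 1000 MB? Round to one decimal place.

3.6 GB

TV episode: 14.700 Mbps × 1560 s × 1.04 = 23849.3 Mb
tutorial video: 3.100 Mbps × 780 s × 1.04 = 2514.7 Mb
music video: 9.000 Mbps × 240 s × 1.04 = 2246.4 Mb
Total: 28610.4 Mb = 3576.3 MB.
= 3.576 GB.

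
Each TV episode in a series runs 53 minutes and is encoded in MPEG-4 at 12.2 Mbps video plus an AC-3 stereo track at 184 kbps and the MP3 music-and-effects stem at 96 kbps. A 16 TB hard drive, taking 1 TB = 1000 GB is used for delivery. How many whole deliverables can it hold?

53 min = 3180 s
Audio total: 184 + 96 = 280 kbps = 0.280 Mbps.
Total bitrate: 12.480 Mbps.
Per item: 12.480 Mbps × 3180 s = 39,686 Mb = 4,961 MB.
Capacity: 16 TB = 128,000,000 Mb; 3225.29 items → 3225 complete.

3225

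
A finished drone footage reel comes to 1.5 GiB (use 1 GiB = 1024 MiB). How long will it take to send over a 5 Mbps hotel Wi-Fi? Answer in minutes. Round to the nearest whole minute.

43 minutes

File: 1.5 GiB = 12884.9 Mb.
At 5 Mbps: 12884.9 / 5 = 2577.0 s ≈ 42.9 minutes.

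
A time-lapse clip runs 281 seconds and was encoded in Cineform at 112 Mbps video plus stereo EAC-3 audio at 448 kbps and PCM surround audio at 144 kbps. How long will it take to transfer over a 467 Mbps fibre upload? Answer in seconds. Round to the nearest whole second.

Audio total: 448 + 144 = 592 kbps = 0.592 Mbps.
Total bitrate: 112.592 Mbps.
File: 112.592 Mbps × 281 s = 31638.4 Mb.
At 467 Mbps: 31638.4 / 467 = 67.7 s ≈ 67.7 seconds.

68 seconds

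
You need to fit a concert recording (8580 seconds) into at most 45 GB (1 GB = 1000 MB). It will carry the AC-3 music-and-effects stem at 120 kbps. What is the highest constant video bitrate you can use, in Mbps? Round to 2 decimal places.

Budget: 45 GB = 360000.0 Mb.
Total bitrate budget: 360000.0 Mb / 8580 s = 41.958 Mbps.
Audio: 120 kbps = 0.120 Mbps.
Video: 41.958 − 0.120 = 41.838 Mbps.

41.84 Mbps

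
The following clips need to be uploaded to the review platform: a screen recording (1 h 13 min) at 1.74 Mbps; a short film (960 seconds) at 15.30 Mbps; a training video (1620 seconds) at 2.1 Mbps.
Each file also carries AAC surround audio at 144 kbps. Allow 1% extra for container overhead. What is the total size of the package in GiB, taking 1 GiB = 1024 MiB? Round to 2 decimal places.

Audio: 144 kbps = 0.144 Mbps.
screen recording: 1.884 Mbps × 4380 s × 1.01 = 8334.4 Mb
short film: 15.444 Mbps × 960 s × 1.01 = 14974.5 Mb
training video: 2.244 Mbps × 1620 s × 1.01 = 3671.6 Mb
Total: 26980.6 Mb = 3372.6 MB.
= 3.141 GiB.

3.14 GiB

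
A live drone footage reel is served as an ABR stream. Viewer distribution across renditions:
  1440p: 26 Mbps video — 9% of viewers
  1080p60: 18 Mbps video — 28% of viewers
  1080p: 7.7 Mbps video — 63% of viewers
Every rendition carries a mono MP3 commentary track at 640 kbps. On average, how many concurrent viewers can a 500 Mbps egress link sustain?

38

Audio: 640 kbps = 0.640 Mbps.
Average per-viewer bitrate: 0.09×26.640 + 0.28×18.640 + 0.63×8.340 = 12.871 Mbps.
500 Mbps = 500.0 Mbps; 500.0 / 12.871 = 38.85 → 38.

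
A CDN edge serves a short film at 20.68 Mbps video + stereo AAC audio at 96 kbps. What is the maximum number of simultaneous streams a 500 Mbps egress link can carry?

Audio: 96 kbps = 0.096 Mbps.
Per-viewer media rate: 20.776 Mbps.
500 Mbps = 500.0 Mbps; 500.0 / 20.776 = 24.07 → 24 viewers.

24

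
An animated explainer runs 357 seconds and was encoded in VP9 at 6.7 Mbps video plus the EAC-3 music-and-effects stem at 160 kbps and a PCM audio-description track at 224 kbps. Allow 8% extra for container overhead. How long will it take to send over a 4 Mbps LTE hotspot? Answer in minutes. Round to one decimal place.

11.4 minutes

Audio total: 160 + 224 = 384 kbps = 0.384 Mbps.
Total bitrate: 7.084 Mbps.
File: 7.084 Mbps × 357 s = 2529.0 Mb.
With 8% container overhead: ×1.08. → 2731.3 Mb.
At 4 Mbps: 2731.3 / 4 = 682.8 s ≈ 11.4 minutes.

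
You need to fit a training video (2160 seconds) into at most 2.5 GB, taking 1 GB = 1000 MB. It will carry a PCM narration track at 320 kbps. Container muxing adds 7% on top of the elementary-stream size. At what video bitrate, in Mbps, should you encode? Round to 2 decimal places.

Budget: 2.5 GB = 20000.0 Mb.
Stream payload after overhead: 20000.0 / 1.07 = 18691.6 Mb.
Total bitrate budget: 18691.6 Mb / 2160 s = 8.654 Mbps.
Audio: 320 kbps = 0.320 Mbps.
Video: 8.654 − 0.320 = 8.334 Mbps.

8.33 Mbps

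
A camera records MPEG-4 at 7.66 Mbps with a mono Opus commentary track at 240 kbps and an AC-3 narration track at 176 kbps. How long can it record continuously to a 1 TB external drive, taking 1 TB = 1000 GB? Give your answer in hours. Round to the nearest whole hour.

275 hours

Audio total: 240 + 176 = 416 kbps = 0.416 Mbps.
Total bitrate: 7.66 + 0.416 = 8.076 Mbps.
Capacity: 1 TB = 8,000,000 Mb.
Recording time: 8,000,000 / 8.076 = 990,589 s ≈ 275 hours.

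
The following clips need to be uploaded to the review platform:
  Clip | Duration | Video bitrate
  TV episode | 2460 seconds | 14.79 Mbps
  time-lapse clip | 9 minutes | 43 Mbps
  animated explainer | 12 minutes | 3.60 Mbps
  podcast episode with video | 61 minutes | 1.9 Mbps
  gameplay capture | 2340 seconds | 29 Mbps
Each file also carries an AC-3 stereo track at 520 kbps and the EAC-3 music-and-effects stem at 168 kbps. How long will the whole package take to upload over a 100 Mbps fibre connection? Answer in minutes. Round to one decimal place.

Audio total: 520 + 168 = 688 kbps = 0.688 Mbps.
TV episode: 15.478 Mbps × 2460 s = 38075.9 Mb
time-lapse clip: 43.688 Mbps × 540 s = 23591.5 Mb
animated explainer: 4.288 Mbps × 720 s = 3087.4 Mb
podcast episode with video: 2.588 Mbps × 3660 s = 9472.1 Mb
gameplay capture: 29.688 Mbps × 2340 s = 69469.9 Mb
Total: 143696.8 Mb = 17962.1 MB.
At 100 Mbps: 143696.8 / 100 = 1437 s ≈ 23.9 minutes.

23.9 minutes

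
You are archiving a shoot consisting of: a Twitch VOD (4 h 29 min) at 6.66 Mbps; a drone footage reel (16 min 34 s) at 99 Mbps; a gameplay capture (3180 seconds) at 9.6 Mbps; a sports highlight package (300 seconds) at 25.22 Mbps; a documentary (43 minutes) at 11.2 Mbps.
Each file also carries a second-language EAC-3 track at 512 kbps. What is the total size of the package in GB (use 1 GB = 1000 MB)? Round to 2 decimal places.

Audio: 512 kbps = 0.512 Mbps.
Twitch VOD: 7.172 Mbps × 16140 s = 115756.1 Mb
drone footage reel: 99.512 Mbps × 994 s = 98914.9 Mb
gameplay capture: 10.112 Mbps × 3180 s = 32156.2 Mb
sports highlight package: 25.732 Mbps × 300 s = 7719.6 Mb
documentary: 11.712 Mbps × 2580 s = 30217.0 Mb
Total: 284763.7 Mb = 35595.5 MB.
= 35.60 GB.

35.60 GB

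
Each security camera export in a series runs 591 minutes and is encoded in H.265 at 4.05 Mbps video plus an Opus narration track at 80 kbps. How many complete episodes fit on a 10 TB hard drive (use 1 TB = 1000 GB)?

546

591 min = 35460 s
Audio: 80 kbps = 0.080 Mbps.
Total bitrate: 4.130 Mbps.
Per item: 4.130 Mbps × 35460 s = 146,450 Mb = 18,306 MB.
Capacity: 10 TB = 80,000,000 Mb; 546.26 items → 546 complete.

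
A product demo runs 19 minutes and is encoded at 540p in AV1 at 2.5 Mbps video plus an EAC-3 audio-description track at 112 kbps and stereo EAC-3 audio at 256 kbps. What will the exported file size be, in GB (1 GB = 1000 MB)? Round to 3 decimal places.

19 min = 1140 s
Audio total: 112 + 256 = 368 kbps = 0.368 Mbps.
Total bitrate: 2.5 + 0.368 = 2.868 Mbps.
Stream data: 2.868 Mbps × 1140 s = 3269.5 Mb.
3,270 Mb ÷ 8 = 408.7 MB → 0.4087 GB.

0.409 GB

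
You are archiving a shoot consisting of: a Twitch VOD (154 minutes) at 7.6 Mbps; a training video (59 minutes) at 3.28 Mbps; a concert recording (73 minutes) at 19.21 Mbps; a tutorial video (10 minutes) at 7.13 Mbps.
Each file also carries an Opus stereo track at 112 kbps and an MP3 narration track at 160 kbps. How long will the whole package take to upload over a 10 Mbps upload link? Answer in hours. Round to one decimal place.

4.9 hours

Audio total: 112 + 160 = 272 kbps = 0.272 Mbps.
Twitch VOD: 7.872 Mbps × 9240 s = 72737.3 Mb
training video: 3.552 Mbps × 3540 s = 12574.1 Mb
concert recording: 19.482 Mbps × 4380 s = 85331.2 Mb
tutorial video: 7.402 Mbps × 600 s = 4441.2 Mb
Total: 175083.7 Mb = 21885.5 MB.
At 10 Mbps: 175083.7 / 10 = 17508 s ≈ 4.86 hours.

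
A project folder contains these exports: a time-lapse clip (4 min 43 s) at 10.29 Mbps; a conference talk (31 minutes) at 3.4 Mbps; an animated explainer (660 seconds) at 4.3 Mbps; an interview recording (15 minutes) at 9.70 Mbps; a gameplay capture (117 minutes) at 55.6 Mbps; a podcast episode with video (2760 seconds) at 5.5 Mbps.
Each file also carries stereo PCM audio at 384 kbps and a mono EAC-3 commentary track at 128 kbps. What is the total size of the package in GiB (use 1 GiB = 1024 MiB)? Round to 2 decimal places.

Audio total: 384 + 128 = 512 kbps = 0.512 Mbps.
time-lapse clip: 10.802 Mbps × 283 s = 3057.0 Mb
conference talk: 3.912 Mbps × 1860 s = 7276.3 Mb
animated explainer: 4.812 Mbps × 660 s = 3175.9 Mb
interview recording: 10.212 Mbps × 900 s = 9190.8 Mb
gameplay capture: 56.112 Mbps × 7020 s = 393906.2 Mb
podcast episode with video: 6.012 Mbps × 2760 s = 16593.1 Mb
Total: 433199.4 Mb = 54149.9 MB.
= 50.43 GiB.

50.43 GiB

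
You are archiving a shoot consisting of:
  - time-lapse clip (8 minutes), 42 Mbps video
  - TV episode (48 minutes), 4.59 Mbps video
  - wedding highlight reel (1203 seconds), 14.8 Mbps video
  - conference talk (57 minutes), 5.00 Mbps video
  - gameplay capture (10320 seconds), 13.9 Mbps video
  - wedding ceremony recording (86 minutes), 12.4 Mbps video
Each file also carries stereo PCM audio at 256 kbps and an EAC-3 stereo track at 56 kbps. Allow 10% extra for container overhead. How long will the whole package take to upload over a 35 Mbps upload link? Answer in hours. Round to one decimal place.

2.5 hours

Audio total: 256 + 56 = 312 kbps = 0.312 Mbps.
time-lapse clip: 42.312 Mbps × 480 s × 1.10 = 22340.7 Mb
TV episode: 4.902 Mbps × 2880 s × 1.10 = 15529.5 Mb
wedding highlight reel: 15.112 Mbps × 1203 s × 1.10 = 19997.7 Mb
conference talk: 5.312 Mbps × 3420 s × 1.10 = 19983.7 Mb
gameplay capture: 14.212 Mbps × 10320 s × 1.10 = 161334.6 Mb
wedding ceremony recording: 12.712 Mbps × 5160 s × 1.10 = 72153.3 Mb
Total: 311339.7 Mb = 38917.5 MB.
At 35 Mbps: 311339.7 / 35 = 8895 s ≈ 2.47 hours.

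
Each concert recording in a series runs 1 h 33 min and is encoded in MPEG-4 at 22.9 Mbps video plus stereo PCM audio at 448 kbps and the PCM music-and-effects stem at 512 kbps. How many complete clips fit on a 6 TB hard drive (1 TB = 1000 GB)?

1 h 33 min = 93 min = 5580 s
Audio total: 448 + 512 = 960 kbps = 0.960 Mbps.
Total bitrate: 23.860 Mbps.
Per item: 23.860 Mbps × 5580 s = 133,139 Mb = 16,642 MB.
Capacity: 6 TB = 48,000,000 Mb; 360.53 items → 360 complete.

360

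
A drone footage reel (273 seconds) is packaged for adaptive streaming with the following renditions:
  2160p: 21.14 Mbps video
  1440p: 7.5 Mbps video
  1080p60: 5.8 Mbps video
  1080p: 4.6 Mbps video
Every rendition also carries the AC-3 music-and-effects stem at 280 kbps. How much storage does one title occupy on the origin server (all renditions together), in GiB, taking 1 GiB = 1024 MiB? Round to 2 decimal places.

1.28 GiB

Audio: 280 kbps = 0.280 Mbps.
Sum of rendition bitrates: (21.14+0.280) + (7.5+0.280) + (5.8+0.280) + (4.6+0.280) = 40.160 Mbps.
× 273 s = 10,964 Mb = 1,370 MB = 1.276 GiB.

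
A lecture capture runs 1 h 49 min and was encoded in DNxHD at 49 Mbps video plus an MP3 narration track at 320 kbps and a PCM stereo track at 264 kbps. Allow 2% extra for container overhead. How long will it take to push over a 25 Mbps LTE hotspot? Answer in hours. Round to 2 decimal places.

3.68 hours

1 h 49 min = 109 min = 6540 s
Audio total: 320 + 264 = 584 kbps = 0.584 Mbps.
Total bitrate: 49.584 Mbps.
File: 49.584 Mbps × 6540 s = 324279.4 Mb.
With 2% container overhead: ×1.02. → 330764.9 Mb.
At 25 Mbps: 330764.9 / 25 = 13230.6 s ≈ 3.68 hours.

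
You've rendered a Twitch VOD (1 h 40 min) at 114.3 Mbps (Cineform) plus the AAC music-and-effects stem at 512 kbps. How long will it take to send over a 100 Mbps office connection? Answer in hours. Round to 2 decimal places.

1.91 hours

1 h 40 min = 100 min = 6000 s
Audio: 512 kbps = 0.512 Mbps.
Total bitrate: 114.812 Mbps.
File: 114.812 Mbps × 6000 s = 688872.0 Mb.
At 100 Mbps: 688872.0 / 100 = 6888.7 s ≈ 1.91 hours.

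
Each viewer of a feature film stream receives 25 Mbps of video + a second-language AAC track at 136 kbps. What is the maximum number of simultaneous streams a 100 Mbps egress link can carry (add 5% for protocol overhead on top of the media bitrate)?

Audio: 136 kbps = 0.136 Mbps.
Per-viewer media rate: 25.136 Mbps.
On the wire with 5% overhead: 26.393 Mbps.
100 Mbps = 100.0 Mbps; 100.0 / 26.393 = 3.79 → 3 viewers.

3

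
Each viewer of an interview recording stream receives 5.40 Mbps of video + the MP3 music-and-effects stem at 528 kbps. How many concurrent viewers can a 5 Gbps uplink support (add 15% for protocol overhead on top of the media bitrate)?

Audio: 528 kbps = 0.528 Mbps.
Per-viewer media rate: 5.928 Mbps.
On the wire with 15% overhead: 6.817 Mbps.
5 Gbps = 5,000 Mbps; 5,000 / 6.817 = 733.44 → 733 viewers.

733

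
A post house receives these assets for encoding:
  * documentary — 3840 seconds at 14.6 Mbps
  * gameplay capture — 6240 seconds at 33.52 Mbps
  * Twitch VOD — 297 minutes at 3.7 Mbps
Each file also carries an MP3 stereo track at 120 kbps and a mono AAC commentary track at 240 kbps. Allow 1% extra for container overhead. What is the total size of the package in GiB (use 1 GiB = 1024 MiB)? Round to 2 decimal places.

Audio total: 120 + 240 = 360 kbps = 0.360 Mbps.
documentary: 14.960 Mbps × 3840 s × 1.01 = 58020.9 Mb
gameplay capture: 33.880 Mbps × 6240 s × 1.01 = 213525.3 Mb
Twitch VOD: 4.060 Mbps × 17820 s × 1.01 = 73072.7 Mb
Total: 344618.9 Mb = 43077.4 MB.
= 40.12 GiB.

40.12 GiB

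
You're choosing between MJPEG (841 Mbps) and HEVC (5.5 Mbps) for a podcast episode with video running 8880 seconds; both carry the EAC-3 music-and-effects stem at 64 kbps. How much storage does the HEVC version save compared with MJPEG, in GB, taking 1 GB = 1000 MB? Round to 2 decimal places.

927.41 GB

Audio: 64 kbps = 0.064 Mbps.
MJPEG: 841.064 Mbps × 8880 s = 7468648.3 Mb = 933.581 GB.
HEVC: 5.564 Mbps × 8880 s = 49408.3 Mb = 6.176 GB.
Saving: 933.581 − 6.176 = 927.405 GB.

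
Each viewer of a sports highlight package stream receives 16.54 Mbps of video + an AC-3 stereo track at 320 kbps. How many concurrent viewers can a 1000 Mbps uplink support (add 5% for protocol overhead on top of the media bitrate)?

Audio: 320 kbps = 0.320 Mbps.
Per-viewer media rate: 16.860 Mbps.
On the wire with 5% overhead: 17.703 Mbps.
1000 Mbps = 1,000 Mbps; 1,000 / 17.703 = 56.49 → 56 viewers.

56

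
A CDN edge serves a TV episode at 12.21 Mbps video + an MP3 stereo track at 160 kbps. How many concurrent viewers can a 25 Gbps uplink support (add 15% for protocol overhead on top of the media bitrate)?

1757

Audio: 160 kbps = 0.160 Mbps.
Per-viewer media rate: 12.370 Mbps.
On the wire with 15% overhead: 14.226 Mbps.
25 Gbps = 25,000 Mbps; 25,000 / 14.226 = 1757.41 → 1757 viewers.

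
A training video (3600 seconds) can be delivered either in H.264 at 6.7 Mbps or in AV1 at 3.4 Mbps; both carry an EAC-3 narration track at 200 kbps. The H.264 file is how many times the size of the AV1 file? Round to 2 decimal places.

Audio: 200 kbps = 0.200 Mbps.
H.264: 6.900 Mbps × 3600 s = 24840.0 Mb = 3.105 GB.
AV1: 3.600 Mbps × 3600 s = 12960.0 Mb = 1.620 GB.
Ratio: 3.105 / 1.620 = 1.917.

1.92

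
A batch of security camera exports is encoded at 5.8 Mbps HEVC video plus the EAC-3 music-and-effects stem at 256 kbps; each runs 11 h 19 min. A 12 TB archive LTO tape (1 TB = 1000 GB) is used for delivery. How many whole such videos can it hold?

389

11 h 19 min = 679 min = 40740 s
Audio: 256 kbps = 0.256 Mbps.
Total bitrate: 6.056 Mbps.
Per item: 6.056 Mbps × 40740 s = 246,721 Mb = 30,840 MB.
Capacity: 12 TB = 96,000,000 Mb; 389.10 items → 389 complete.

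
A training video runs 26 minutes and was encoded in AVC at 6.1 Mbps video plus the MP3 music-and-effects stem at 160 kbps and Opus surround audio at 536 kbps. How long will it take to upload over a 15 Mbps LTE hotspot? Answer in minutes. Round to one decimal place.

11.8 minutes

26 min = 1560 s
Audio total: 160 + 536 = 696 kbps = 0.696 Mbps.
Total bitrate: 6.796 Mbps.
File: 6.796 Mbps × 1560 s = 10601.8 Mb.
At 15 Mbps: 10601.8 / 15 = 706.8 s ≈ 11.8 minutes.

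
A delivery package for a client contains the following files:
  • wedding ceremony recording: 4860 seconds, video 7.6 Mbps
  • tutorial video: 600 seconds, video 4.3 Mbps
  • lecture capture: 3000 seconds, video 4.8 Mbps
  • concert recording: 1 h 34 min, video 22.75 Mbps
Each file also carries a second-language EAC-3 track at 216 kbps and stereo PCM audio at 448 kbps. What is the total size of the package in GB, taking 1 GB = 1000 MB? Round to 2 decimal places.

23.95 GB

Audio total: 216 + 448 = 664 kbps = 0.664 Mbps.
wedding ceremony recording: 8.264 Mbps × 4860 s = 40163.0 Mb
tutorial video: 4.964 Mbps × 600 s = 2978.4 Mb
lecture capture: 5.464 Mbps × 3000 s = 16392.0 Mb
concert recording: 23.414 Mbps × 5640 s = 132055.0 Mb
Total: 191588.4 Mb = 23948.5 MB.
= 23.95 GB.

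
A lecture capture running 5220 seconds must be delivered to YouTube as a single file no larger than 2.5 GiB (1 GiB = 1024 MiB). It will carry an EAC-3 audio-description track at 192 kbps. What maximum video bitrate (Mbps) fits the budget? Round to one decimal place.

Budget: 2.5 GiB = 21474.8 Mb.
Total bitrate budget: 21474.8 Mb / 5220 s = 4.114 Mbps.
Audio: 192 kbps = 0.192 Mbps.
Video: 4.114 − 0.192 = 3.922 Mbps.

3.9 Mbps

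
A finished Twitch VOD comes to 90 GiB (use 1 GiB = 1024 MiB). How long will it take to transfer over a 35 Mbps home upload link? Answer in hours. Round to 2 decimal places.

File: 90 GiB = 773094.1 Mb.
At 35 Mbps: 773094.1 / 35 = 22088.4 s ≈ 6.14 hours.

6.14 hours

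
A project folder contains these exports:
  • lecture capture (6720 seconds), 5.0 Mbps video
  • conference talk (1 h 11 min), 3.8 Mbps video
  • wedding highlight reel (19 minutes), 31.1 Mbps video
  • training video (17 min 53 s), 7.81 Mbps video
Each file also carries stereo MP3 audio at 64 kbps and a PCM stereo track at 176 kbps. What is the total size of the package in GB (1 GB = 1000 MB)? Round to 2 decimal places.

12.10 GB

Audio total: 64 + 176 = 240 kbps = 0.240 Mbps.
lecture capture: 5.240 Mbps × 6720 s = 35212.8 Mb
conference talk: 4.040 Mbps × 4260 s = 17210.4 Mb
wedding highlight reel: 31.340 Mbps × 1140 s = 35727.6 Mb
training video: 8.050 Mbps × 1073 s = 8637.6 Mb
Total: 96788.4 Mb = 12098.6 MB.
= 12.10 GB.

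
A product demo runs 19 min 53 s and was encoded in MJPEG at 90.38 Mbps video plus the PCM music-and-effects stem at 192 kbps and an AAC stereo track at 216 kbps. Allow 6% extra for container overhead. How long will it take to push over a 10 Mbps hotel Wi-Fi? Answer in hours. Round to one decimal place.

3.2 hours

19 min 53 s = 1193 s
Audio total: 192 + 216 = 408 kbps = 0.408 Mbps.
Total bitrate: 90.788 Mbps.
File: 90.788 Mbps × 1193 s = 108310.1 Mb.
With 6% container overhead: ×1.06. → 114808.7 Mb.
At 10 Mbps: 114808.7 / 10 = 11480.9 s ≈ 3.19 hours.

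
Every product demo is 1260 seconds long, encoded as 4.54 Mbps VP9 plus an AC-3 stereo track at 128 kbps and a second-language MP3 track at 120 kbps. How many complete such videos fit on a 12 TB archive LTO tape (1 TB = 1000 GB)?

Audio total: 128 + 120 = 248 kbps = 0.248 Mbps.
Total bitrate: 4.788 Mbps.
Per item: 4.788 Mbps × 1260 s = 6,033 Mb = 754.1 MB.
Capacity: 12 TB = 96,000,000 Mb; 15912.80 items → 15912 complete.

15912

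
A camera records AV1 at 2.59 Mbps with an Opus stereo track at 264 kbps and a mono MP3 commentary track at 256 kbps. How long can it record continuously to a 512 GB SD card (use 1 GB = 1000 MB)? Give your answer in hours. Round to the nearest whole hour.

Audio total: 264 + 256 = 520 kbps = 0.520 Mbps.
Total bitrate: 2.59 + 0.520 = 3.110 Mbps.
Capacity: 512 GB = 4,096,000 Mb.
Recording time: 4,096,000 / 3.110 = 1,317,042 s ≈ 366 hours.

366 hours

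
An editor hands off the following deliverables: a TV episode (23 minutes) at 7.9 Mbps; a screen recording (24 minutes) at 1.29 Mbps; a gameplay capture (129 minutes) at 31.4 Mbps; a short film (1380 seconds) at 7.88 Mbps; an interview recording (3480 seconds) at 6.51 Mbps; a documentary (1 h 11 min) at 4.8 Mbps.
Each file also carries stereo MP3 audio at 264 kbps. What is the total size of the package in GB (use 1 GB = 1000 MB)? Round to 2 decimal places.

39.37 GB

Audio: 264 kbps = 0.264 Mbps.
TV episode: 8.164 Mbps × 1380 s = 11266.3 Mb
screen recording: 1.554 Mbps × 1440 s = 2237.8 Mb
gameplay capture: 31.664 Mbps × 7740 s = 245079.4 Mb
short film: 8.144 Mbps × 1380 s = 11238.7 Mb
interview recording: 6.774 Mbps × 3480 s = 23573.5 Mb
documentary: 5.064 Mbps × 4260 s = 21572.6 Mb
Total: 314968.3 Mb = 39371.0 MB.
= 39.37 GB.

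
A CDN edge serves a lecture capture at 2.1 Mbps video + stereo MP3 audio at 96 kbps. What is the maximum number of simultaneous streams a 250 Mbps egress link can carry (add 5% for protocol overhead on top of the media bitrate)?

Audio: 96 kbps = 0.096 Mbps.
Per-viewer media rate: 2.196 Mbps.
On the wire with 5% overhead: 2.306 Mbps.
250 Mbps = 250.0 Mbps; 250.0 / 2.306 = 108.42 → 108 viewers.

108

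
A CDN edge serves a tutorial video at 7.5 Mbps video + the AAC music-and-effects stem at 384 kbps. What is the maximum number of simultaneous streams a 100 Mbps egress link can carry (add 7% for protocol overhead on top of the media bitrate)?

11

Audio: 384 kbps = 0.384 Mbps.
Per-viewer media rate: 7.884 Mbps.
On the wire with 7% overhead: 8.436 Mbps.
100 Mbps = 100.0 Mbps; 100.0 / 8.436 = 11.85 → 11 viewers.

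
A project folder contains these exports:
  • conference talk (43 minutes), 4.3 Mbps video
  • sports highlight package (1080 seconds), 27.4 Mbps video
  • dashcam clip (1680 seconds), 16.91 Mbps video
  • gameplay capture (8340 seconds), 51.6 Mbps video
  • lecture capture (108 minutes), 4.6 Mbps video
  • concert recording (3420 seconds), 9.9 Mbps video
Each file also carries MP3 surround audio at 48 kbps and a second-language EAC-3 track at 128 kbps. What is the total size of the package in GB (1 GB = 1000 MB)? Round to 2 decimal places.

Audio total: 48 + 128 = 176 kbps = 0.176 Mbps.
conference talk: 4.476 Mbps × 2580 s = 11548.1 Mb
sports highlight package: 27.576 Mbps × 1080 s = 29782.1 Mb
dashcam clip: 17.086 Mbps × 1680 s = 28704.5 Mb
gameplay capture: 51.776 Mbps × 8340 s = 431811.8 Mb
lecture capture: 4.776 Mbps × 6480 s = 30948.5 Mb
concert recording: 10.076 Mbps × 3420 s = 34459.9 Mb
Total: 567254.9 Mb = 70906.9 MB.
= 70.91 GB.

70.91 GB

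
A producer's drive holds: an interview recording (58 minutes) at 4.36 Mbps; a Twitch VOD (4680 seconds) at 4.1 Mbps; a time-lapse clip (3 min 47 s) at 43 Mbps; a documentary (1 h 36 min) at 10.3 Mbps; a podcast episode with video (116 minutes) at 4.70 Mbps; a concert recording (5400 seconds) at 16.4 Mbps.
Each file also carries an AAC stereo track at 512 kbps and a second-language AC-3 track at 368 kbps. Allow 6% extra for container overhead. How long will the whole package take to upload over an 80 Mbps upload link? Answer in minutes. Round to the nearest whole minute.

Audio total: 512 + 368 = 880 kbps = 0.880 Mbps.
interview recording: 5.240 Mbps × 3480 s × 1.06 = 19329.3 Mb
Twitch VOD: 4.980 Mbps × 4680 s × 1.06 = 24704.8 Mb
time-lapse clip: 43.880 Mbps × 227 s × 1.06 = 10558.4 Mb
documentary: 11.180 Mbps × 5760 s × 1.06 = 68260.6 Mb
podcast episode with video: 5.580 Mbps × 6960 s × 1.06 = 41167.0 Mb
concert recording: 17.280 Mbps × 5400 s × 1.06 = 98910.7 Mb
Total: 262930.8 Mb = 32866.4 MB.
At 80 Mbps: 262930.8 / 80 = 3287 s ≈ 54.8 minutes.

55 minutes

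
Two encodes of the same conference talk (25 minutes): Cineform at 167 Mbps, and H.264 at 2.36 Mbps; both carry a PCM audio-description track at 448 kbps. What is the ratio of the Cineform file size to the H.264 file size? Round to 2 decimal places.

59.63

25 min = 1500 s
Audio: 448 kbps = 0.448 Mbps.
Cineform: 167.448 Mbps × 1500 s = 251172.0 Mb = 29.240 GiB.
H.264: 2.808 Mbps × 1500 s = 4212.0 Mb = 0.490 GiB.
Ratio: 29.240 / 0.490 = 59.632.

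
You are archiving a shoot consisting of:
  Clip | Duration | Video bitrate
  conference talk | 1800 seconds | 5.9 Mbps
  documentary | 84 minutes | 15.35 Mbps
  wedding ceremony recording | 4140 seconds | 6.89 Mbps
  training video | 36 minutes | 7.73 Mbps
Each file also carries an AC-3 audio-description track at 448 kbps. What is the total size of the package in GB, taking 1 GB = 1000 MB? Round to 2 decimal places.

Audio: 448 kbps = 0.448 Mbps.
conference talk: 6.348 Mbps × 1800 s = 11426.4 Mb
documentary: 15.798 Mbps × 5040 s = 79621.9 Mb
wedding ceremony recording: 7.338 Mbps × 4140 s = 30379.3 Mb
training video: 8.178 Mbps × 2160 s = 17664.5 Mb
Total: 139092.1 Mb = 17386.5 MB.
= 17.39 GB.

17.39 GB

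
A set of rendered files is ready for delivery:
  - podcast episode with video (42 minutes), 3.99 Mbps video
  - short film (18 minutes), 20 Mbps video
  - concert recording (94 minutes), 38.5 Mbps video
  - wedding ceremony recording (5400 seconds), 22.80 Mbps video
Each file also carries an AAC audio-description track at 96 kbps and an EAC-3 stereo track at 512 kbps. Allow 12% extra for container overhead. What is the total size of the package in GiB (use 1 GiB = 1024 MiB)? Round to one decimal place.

49.7 GiB

Audio total: 96 + 512 = 608 kbps = 0.608 Mbps.
podcast episode with video: 4.598 Mbps × 2520 s × 1.12 = 12977.4 Mb
short film: 20.608 Mbps × 1080 s × 1.12 = 24927.4 Mb
concert recording: 39.108 Mbps × 5640 s × 1.12 = 247037.4 Mb
wedding ceremony recording: 23.408 Mbps × 5400 s × 1.12 = 141571.6 Mb
Total: 426513.8 Mb = 53314.2 MB.
= 49.65 GiB.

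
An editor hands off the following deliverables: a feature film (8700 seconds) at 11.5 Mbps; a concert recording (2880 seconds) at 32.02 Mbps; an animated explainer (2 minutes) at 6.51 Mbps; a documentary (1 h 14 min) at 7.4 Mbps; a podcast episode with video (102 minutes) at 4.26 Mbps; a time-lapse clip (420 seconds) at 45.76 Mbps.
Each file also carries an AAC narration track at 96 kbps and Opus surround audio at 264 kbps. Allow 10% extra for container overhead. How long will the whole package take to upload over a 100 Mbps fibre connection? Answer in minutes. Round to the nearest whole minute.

Audio total: 96 + 264 = 360 kbps = 0.360 Mbps.
feature film: 11.860 Mbps × 8700 s × 1.10 = 113500.2 Mb
concert recording: 32.380 Mbps × 2880 s × 1.10 = 102579.8 Mb
animated explainer: 6.870 Mbps × 120 s × 1.10 = 906.8 Mb
documentary: 7.760 Mbps × 4440 s × 1.10 = 37899.8 Mb
podcast episode with video: 4.620 Mbps × 6120 s × 1.10 = 31101.8 Mb
time-lapse clip: 46.120 Mbps × 420 s × 1.10 = 21307.4 Mb
Total: 307296.0 Mb = 38412.0 MB.
At 100 Mbps: 307296.0 / 100 = 3073 s ≈ 51.2 minutes.

51 minutes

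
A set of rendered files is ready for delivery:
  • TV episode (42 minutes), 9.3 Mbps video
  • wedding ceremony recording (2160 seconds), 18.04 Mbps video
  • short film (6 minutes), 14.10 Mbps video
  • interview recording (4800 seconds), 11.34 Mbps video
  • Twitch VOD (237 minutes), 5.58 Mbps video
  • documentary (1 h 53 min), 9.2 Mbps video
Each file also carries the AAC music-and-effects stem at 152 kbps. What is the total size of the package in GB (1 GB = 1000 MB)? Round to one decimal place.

Audio: 152 kbps = 0.152 Mbps.
TV episode: 9.452 Mbps × 2520 s = 23819.0 Mb
wedding ceremony recording: 18.192 Mbps × 2160 s = 39294.7 Mb
short film: 14.252 Mbps × 360 s = 5130.7 Mb
interview recording: 11.492 Mbps × 4800 s = 55161.6 Mb
Twitch VOD: 5.732 Mbps × 14220 s = 81509.0 Mb
documentary: 9.352 Mbps × 6780 s = 63406.6 Mb
Total: 268321.7 Mb = 33540.2 MB.
= 33.54 GB.

33.5 GB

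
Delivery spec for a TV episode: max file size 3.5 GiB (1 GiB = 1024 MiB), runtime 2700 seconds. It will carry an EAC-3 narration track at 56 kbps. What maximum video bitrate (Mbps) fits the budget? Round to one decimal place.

Budget: 3.5 GiB = 30064.8 Mb.
Total bitrate budget: 30064.8 Mb / 2700 s = 11.135 Mbps.
Audio: 56 kbps = 0.056 Mbps.
Video: 11.135 − 0.056 = 11.079 Mbps.

11.1 Mbps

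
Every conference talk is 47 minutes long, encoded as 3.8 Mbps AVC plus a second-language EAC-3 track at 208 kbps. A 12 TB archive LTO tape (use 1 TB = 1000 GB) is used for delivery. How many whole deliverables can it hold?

8493

47 min = 2820 s
Audio: 208 kbps = 0.208 Mbps.
Total bitrate: 4.008 Mbps.
Per item: 4.008 Mbps × 2820 s = 11,303 Mb = 1,413 MB.
Capacity: 12 TB = 96,000,000 Mb; 8493.65 items → 8493 complete.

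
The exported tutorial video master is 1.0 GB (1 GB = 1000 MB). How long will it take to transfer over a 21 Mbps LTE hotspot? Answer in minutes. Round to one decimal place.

6.3 minutes

File: 1.0 GB = 8000.0 Mb.
At 21 Mbps: 8000.0 / 21 = 381.0 s ≈ 6.35 minutes.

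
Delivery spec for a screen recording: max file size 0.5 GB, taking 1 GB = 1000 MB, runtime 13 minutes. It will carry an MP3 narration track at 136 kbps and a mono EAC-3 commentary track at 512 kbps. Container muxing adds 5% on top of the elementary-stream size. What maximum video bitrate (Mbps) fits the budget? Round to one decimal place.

4.2 Mbps

Budget: 0.5 GB = 4000.0 Mb.
Stream payload after overhead: 4000.0 / 1.05 = 3809.5 Mb.
13 min = 780 s
Total bitrate budget: 3809.5 Mb / 780 s = 4.884 Mbps.
Audio total: 136 + 512 = 648 kbps = 0.648 Mbps.
Video: 4.884 − 0.648 = 4.236 Mbps.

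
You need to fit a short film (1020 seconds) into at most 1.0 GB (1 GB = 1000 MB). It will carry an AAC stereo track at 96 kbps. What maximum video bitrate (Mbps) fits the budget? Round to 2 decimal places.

Budget: 1.0 GB = 8000.0 Mb.
Total bitrate budget: 8000.0 Mb / 1020 s = 7.843 Mbps.
Audio: 96 kbps = 0.096 Mbps.
Video: 7.843 − 0.096 = 7.747 Mbps.

7.75 Mbps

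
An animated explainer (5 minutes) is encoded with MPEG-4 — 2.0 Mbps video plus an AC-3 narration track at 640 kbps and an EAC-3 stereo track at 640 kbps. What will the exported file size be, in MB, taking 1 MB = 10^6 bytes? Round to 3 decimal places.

123.000 MB

5 min = 300 s
Audio total: 640 + 640 = 1280 kbps = 1.280 Mbps.
Total bitrate: 2.0 + 1.280 = 3.280 Mbps.
Stream data: 3.280 Mbps × 300 s = 984.0 Mb.
984.0 Mb ÷ 8 = 123.0 MB → 123.0 MB.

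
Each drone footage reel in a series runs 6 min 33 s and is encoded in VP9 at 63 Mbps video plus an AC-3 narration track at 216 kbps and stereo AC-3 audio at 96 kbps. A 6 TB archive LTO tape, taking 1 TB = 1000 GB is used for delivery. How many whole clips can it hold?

6 min 33 s = 393 s
Audio total: 216 + 96 = 312 kbps = 0.312 Mbps.
Total bitrate: 63.312 Mbps.
Per item: 63.312 Mbps × 393 s = 24,882 Mb = 3,110 MB.
Capacity: 6 TB = 48,000,000 Mb; 1929.14 items → 1929 complete.

1929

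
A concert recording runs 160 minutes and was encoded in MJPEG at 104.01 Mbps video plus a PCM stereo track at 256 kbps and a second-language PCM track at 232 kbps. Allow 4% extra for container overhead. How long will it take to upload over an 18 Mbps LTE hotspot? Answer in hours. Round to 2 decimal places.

160 min = 9600 s
Audio total: 256 + 232 = 488 kbps = 0.488 Mbps.
Total bitrate: 104.498 Mbps.
File: 104.498 Mbps × 9600 s = 1003180.8 Mb.
With 4% container overhead: ×1.04. → 1043308.0 Mb.
At 18 Mbps: 1043308.0 / 18 = 57961.6 s ≈ 16.1 hours.

16.10 hours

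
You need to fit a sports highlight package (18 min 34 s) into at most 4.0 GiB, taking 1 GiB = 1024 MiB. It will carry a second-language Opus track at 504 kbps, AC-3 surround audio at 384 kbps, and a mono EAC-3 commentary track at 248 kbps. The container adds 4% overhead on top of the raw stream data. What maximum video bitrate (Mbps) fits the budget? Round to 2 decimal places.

Budget: 4.0 GiB = 34359.7 Mb.
Stream payload after overhead: 34359.7 / 1.04 = 33038.2 Mb.
18 min 34 s = 1114 s
Total bitrate budget: 33038.2 Mb / 1114 s = 29.657 Mbps.
Audio total: 504 + 384 + 248 = 1136 kbps = 1.136 Mbps.
Video: 29.657 − 1.136 = 28.521 Mbps.

28.52 Mbps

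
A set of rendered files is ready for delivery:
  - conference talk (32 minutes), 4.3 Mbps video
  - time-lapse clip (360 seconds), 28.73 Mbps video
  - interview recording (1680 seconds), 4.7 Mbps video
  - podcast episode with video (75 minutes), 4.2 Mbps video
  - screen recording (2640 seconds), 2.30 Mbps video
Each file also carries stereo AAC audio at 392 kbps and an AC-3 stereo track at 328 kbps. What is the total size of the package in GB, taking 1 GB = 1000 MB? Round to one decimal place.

Audio total: 392 + 328 = 720 kbps = 0.720 Mbps.
conference talk: 5.020 Mbps × 1920 s = 9638.4 Mb
time-lapse clip: 29.450 Mbps × 360 s = 10602.0 Mb
interview recording: 5.420 Mbps × 1680 s = 9105.6 Mb
podcast episode with video: 4.920 Mbps × 4500 s = 22140.0 Mb
screen recording: 3.020 Mbps × 2640 s = 7972.8 Mb
Total: 59458.8 Mb = 7432.4 MB.
= 7.432 GB.

7.4 GB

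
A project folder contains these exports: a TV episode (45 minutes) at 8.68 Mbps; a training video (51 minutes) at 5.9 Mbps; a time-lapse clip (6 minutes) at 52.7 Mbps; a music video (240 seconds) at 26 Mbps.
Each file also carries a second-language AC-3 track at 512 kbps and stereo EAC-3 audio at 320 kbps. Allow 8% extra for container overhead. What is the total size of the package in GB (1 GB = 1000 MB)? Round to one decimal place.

Audio total: 512 + 320 = 832 kbps = 0.832 Mbps.
TV episode: 9.512 Mbps × 2700 s × 1.08 = 27737.0 Mb
training video: 6.732 Mbps × 3060 s × 1.08 = 22247.9 Mb
time-lapse clip: 53.532 Mbps × 360 s × 1.08 = 20813.2 Mb
music video: 26.832 Mbps × 240 s × 1.08 = 6954.9 Mb
Total: 77753.0 Mb = 9719.1 MB.
= 9.719 GB.

9.7 GB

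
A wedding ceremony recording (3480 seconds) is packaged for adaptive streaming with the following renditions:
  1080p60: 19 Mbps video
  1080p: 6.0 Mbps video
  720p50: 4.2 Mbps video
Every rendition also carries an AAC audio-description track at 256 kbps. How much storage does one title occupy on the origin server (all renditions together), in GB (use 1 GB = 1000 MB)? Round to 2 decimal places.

Audio: 256 kbps = 0.256 Mbps.
Sum of rendition bitrates: (19+0.256) + (6.0+0.256) + (4.2+0.256) = 29.968 Mbps.
× 3480 s = 104,289 Mb = 13,036 MB = 13.04 GB.

13.04 GB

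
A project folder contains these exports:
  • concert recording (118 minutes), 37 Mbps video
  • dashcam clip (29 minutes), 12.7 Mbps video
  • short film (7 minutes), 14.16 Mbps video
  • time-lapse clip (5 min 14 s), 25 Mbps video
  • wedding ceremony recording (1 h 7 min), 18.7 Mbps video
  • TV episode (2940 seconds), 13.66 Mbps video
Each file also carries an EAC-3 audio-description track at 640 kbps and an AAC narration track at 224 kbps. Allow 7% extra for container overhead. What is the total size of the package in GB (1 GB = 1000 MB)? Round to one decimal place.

57.2 GB

Audio total: 640 + 224 = 864 kbps = 0.864 Mbps.
concert recording: 37.864 Mbps × 7080 s × 1.07 = 286842.5 Mb
dashcam clip: 13.564 Mbps × 1740 s × 1.07 = 25253.5 Mb
short film: 15.024 Mbps × 420 s × 1.07 = 6751.8 Mb
time-lapse clip: 25.864 Mbps × 314 s × 1.07 = 8689.8 Mb
wedding ceremony recording: 19.564 Mbps × 4020 s × 1.07 = 84152.6 Mb
TV episode: 14.524 Mbps × 2940 s × 1.07 = 45689.6 Mb
Total: 457379.7 Mb = 57172.5 MB.
= 57.17 GB.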